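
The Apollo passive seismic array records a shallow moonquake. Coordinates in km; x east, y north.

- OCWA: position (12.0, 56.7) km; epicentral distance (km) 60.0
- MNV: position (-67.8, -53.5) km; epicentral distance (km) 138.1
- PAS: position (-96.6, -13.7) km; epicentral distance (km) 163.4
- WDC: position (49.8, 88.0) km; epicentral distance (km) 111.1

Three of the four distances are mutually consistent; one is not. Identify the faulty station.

Solve using three stations at a time. Using MNV, PAS, WDC (subtract circle equations pairwise → linear system) gives (x, y) ≈ (66.6, -21.8).
Distances from that point to each station vs reported:
  OCWA: calculated 95.6 vs reported 60.0 → residual 35.6 km
  MNV: calculated 138.1 vs reported 138.1 → residual 0.0 km
  PAS: calculated 163.4 vs reported 163.4 → residual 0.0 km
  WDC: calculated 111.1 vs reported 111.1 → residual 0.0 km
MNV, PAS, WDC are mutually consistent (residuals ≈ 0); OCWA is off by 35.6 km.

OCWA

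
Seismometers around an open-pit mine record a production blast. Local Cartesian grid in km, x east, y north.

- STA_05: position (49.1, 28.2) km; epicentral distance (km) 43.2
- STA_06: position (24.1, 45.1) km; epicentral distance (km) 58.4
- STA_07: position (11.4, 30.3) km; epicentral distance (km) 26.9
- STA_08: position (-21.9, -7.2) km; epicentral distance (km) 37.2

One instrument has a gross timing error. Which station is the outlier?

Solve using three stations at a time. Using STA_05, STA_07, STA_08 (subtract circle equations pairwise → linear system) gives (x, y) ≈ (13.7, 3.6).
Distances from that point to each station vs reported:
  STA_05: calculated 43.2 vs reported 43.2 → residual 0.0 km
  STA_06: calculated 42.8 vs reported 58.4 → residual 15.6 km
  STA_07: calculated 26.8 vs reported 26.9 → residual 0.1 km
  STA_08: calculated 37.2 vs reported 37.2 → residual 0.0 km
STA_05, STA_07, STA_08 are mutually consistent (residuals ≈ 0); STA_06 is off by 15.6 km.

STA_06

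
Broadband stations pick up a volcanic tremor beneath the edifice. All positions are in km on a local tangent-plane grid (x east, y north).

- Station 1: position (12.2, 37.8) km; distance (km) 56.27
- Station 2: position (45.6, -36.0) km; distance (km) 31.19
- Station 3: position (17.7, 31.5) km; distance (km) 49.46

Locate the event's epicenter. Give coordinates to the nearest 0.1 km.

Circle about each station: (x − 12.2)² + (y − 37.8)² = 56.27²; (x − 45.6)² + (y + 36.0)² = 31.19²; (x − 17.7)² + (y − 31.5)² = 49.46².
Subtracting the Station 1 equation from the Station 2 and Station 3 equations removes the quadratic terms:
66.8 x − 147.6 y = 3991.18
11.0 x − 12.6 y = 447.88
Solving the 2×2 system: x ≈ 20.2, y ≈ -17.9 km.
Check against Station 1 (with the unrounded x, y): √((x − 12.2)²+(y − 37.8)²) = 56.26 ≈ 56.27 km. ✓

20.2 km east, -17.9 km north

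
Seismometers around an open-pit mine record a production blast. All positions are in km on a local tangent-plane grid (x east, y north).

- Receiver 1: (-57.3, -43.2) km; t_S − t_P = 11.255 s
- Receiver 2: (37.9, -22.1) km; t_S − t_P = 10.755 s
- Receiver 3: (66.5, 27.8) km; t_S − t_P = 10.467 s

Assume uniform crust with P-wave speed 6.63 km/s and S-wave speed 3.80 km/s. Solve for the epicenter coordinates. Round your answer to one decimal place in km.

(-23.7, 51.2)

Distance from S−P lag: d = Δt · v_P v_S / (v_P − v_S) = Δt · (6.63·3.80)/(6.63−3.80) ≈ 8.9025·Δt.
So d_Receiver 1 = 100.20, d_Receiver 2 = 95.75, d_Receiver 3 = 93.18 km.
Circle about each station: (x + 57.3)² + (y + 43.2)² = 100.20²; (x − 37.9)² + (y + 22.1)² = 95.75²; (x − 66.5)² + (y − 27.8)² = 93.18².
Subtracting the Receiver 1 equation from the Receiver 2 and Receiver 3 equations removes the quadratic terms:
190.4 x + 42.2 y = -2352.73
247.6 x + 142.0 y = 1403.09
Solving the 2×2 system: x ≈ -23.7, y ≈ 51.2 km.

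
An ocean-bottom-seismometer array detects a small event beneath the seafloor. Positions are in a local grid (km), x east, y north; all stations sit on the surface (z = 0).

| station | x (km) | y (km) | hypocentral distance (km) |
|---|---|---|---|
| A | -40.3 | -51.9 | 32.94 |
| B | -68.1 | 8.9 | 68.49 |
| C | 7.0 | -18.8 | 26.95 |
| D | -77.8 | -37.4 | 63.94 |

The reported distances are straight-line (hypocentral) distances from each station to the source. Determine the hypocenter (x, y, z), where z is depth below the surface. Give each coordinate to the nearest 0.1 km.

Each station gives a sphere (x−x_i)² + (y−y_i)² + z² = d_i² (stations at z=0).
Subtracting the A sphere from B and C: z² cancels, leaving linear equations in x and y:
-55.6 x + 121.6 y = -3206.72
94.6 x + 66.2 y = -3556.52
Solving: x ≈ -14.501, y ≈ -33.002 km (keep extra digits for the depth step; rounded: -14.5, -33.0).
Then from the A sphere: z² = 32.94² − (x + 40.3)² − (y + 51.9)² with x = -14.501, y = -33.002, so z ≈ 7.894 ≈ 7.9 km.

(-14.5, -33.0, 7.9)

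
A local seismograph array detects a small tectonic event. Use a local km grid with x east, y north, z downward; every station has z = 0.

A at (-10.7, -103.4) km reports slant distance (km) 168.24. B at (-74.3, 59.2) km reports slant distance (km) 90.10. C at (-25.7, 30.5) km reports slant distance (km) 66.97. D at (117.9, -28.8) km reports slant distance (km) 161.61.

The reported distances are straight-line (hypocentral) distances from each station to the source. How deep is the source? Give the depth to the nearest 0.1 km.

60.1 km

Each station gives a sphere (x−x_i)² + (y−y_i)² + z² = d_i² (stations at z=0).
Subtracting the A sphere from B and C: z² cancels, leaving linear equations in x and y:
-127.2 x + 325.2 y = 18405.77
-30.0 x + 267.8 y = 14604.41
Solving: x ≈ -7.393, y ≈ 53.707 km (keep extra digits for the depth step; rounded: -7.4, 53.7).
Then from the A sphere: z² = 168.24² − (x + 10.7)² − (y + 103.4)² with x = -7.393, y = 53.707, so z ≈ 60.093 ≈ 60.1 km.
Check against D (with the unrounded solution): distance 161.61 ≈ 161.61 km. ✓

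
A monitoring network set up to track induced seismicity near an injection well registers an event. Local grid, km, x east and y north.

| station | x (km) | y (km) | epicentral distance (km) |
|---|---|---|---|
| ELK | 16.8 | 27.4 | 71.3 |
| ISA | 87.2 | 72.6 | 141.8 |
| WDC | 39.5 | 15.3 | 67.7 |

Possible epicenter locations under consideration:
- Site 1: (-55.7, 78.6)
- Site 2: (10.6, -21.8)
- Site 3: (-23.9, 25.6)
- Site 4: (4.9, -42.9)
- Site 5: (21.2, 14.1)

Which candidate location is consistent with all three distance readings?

Site 4

For each candidate, compare |candidate − station| to the reported distance:
Site 1: residuals ELK 17.5, ISA 1.2, WDC 46.6 → max 46.6 km
Site 2: residuals ELK 21.7, ISA 20.2, WDC 20.7 → max 21.7 km
Site 3: residuals ELK 30.6, ISA 21.2, WDC 3.5 → max 30.6 km
Site 4: residuals ELK 0.0, ISA 0.0, WDC 0.0 → max 0.0 km
Site 5: residuals ELK 57.3, ISA 53.6, WDC 49.4 → max 57.3 km
Only Site 4 has all residuals ≈ 0.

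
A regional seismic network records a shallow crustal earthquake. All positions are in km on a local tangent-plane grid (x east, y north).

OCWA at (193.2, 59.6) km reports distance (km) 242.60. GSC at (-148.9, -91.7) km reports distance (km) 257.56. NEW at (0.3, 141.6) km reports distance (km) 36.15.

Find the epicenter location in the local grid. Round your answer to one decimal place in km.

Circle about each station: (x − 193.2)² + (y − 59.6)² = 242.60²; (x + 148.9)² + (y + 91.7)² = 257.56²; (x − 0.3)² + (y − 141.6)² = 36.15².
Subtracting the OCWA equation from the GSC and NEW equations removes the quadratic terms:
-684.2 x − 302.6 y = -17780.69
-385.8 x + 164.0 y = 36720.19
Solving the 2×2 system: x ≈ -35.8, y ≈ 139.7 km.
Check against OCWA (with the unrounded x, y): √((x − 193.2)²+(y − 59.6)²) = 242.60 ≈ 242.60 km. ✓

(-35.8, 139.7)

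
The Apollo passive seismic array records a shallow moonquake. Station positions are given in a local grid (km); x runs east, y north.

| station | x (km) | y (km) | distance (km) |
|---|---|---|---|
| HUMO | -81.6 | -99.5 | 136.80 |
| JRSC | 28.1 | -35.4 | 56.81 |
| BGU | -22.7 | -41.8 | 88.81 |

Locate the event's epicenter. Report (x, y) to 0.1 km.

(54.5, -85.7)

Circle about each station: (x + 81.6)² + (y + 99.5)² = 136.80²; (x − 28.1)² + (y + 35.4)² = 56.81²; (x + 22.7)² + (y + 41.8)² = 88.81².
Subtracting the HUMO equation from the JRSC and BGU equations removes the quadratic terms:
219.4 x + 128.2 y = 970.82
117.8 x + 115.4 y = -3469.26
Solving the 2×2 system: x ≈ 54.5, y ≈ -85.7 km.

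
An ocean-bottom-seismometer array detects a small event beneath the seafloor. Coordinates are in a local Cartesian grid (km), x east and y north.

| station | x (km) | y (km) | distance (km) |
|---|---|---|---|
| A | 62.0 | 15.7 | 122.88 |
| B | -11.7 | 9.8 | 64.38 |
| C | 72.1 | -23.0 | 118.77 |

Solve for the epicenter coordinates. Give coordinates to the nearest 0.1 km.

Circle about each station: (x − 62.0)² + (y − 15.7)² = 122.88²; (x + 11.7)² + (y − 9.8)² = 64.38²; (x − 72.1)² + (y + 23.0)² = 118.77².
Subtracting pairs of circle equations eliminates x²+y² and gives linear equations (the radical axes):
-147.4 x − 11.8 y = 7097.15
20.2 x − 77.4 y = 2630.10
Solving the 2×2 system: x ≈ -44.5, y ≈ -45.6 km.

(-44.5, -45.6)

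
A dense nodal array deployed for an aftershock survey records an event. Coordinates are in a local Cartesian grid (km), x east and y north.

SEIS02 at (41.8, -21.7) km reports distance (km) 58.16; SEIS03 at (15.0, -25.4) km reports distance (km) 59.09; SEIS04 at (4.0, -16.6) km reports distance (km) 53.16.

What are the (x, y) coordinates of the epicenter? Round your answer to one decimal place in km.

x ≈ 22.6 km, y ≈ 33.2 km

Circle about each station: (x − 41.8)² + (y + 21.7)² = 58.16²; (x − 15.0)² + (y + 25.4)² = 59.09²; (x − 4.0)² + (y + 16.6)² = 53.16².
Subtracting the SEIS02 equation from the SEIS03 and SEIS04 equations removes the quadratic terms:
-53.6 x − 7.4 y = -1457.01
-75.6 x + 10.2 y = -1369.97
Solving the 2×2 system: x ≈ 22.6, y ≈ 33.2 km.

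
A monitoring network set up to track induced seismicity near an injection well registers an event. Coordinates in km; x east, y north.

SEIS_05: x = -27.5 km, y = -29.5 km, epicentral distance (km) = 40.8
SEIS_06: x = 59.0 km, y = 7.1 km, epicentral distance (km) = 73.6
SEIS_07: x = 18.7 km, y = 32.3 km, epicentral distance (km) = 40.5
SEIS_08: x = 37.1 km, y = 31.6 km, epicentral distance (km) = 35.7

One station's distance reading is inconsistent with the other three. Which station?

Solve using three stations at a time. Using SEIS_05, SEIS_06, SEIS_07 (subtract circle equations pairwise → linear system) gives (x, y) ≈ (-14.6, 9.2).
Distances from that point to each station vs reported:
  SEIS_05: calculated 40.8 vs reported 40.8 → residual 0.0 km
  SEIS_06: calculated 73.6 vs reported 73.6 → residual 0.0 km
  SEIS_07: calculated 40.5 vs reported 40.5 → residual 0.0 km
  SEIS_08: calculated 56.3 vs reported 35.7 → residual 20.6 km
SEIS_05, SEIS_06, SEIS_07 are mutually consistent (residuals ≈ 0); SEIS_08 is off by 20.6 km.

SEIS_08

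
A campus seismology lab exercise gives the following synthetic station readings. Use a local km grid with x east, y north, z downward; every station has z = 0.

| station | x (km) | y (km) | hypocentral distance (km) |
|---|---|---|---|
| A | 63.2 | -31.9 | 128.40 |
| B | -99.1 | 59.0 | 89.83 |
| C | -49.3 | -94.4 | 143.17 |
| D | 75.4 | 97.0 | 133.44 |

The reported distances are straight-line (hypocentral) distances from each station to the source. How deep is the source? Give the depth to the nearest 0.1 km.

Each station gives a sphere (x−x_i)² + (y−y_i)² + z² = d_i² (stations at z=0).
Subtracting the A sphere from B and C: z² cancels, leaving linear equations in x and y:
-324.6 x + 181.8 y = 16707.09
-225.0 x − 125.0 y = 2318.91
Solving: x ≈ -30.805, y ≈ 36.897 km (keep extra digits for the depth step; rounded: -30.8, 36.9).
Then from the A sphere: z² = 128.40² − (x − 63.2)² − (y + 31.9)² with x = -30.805, y = 36.897, so z ≈ 54.005 ≈ 54.0 km.
Check against D (with the unrounded solution): distance 133.45 ≈ 133.44 km. ✓

54.0 km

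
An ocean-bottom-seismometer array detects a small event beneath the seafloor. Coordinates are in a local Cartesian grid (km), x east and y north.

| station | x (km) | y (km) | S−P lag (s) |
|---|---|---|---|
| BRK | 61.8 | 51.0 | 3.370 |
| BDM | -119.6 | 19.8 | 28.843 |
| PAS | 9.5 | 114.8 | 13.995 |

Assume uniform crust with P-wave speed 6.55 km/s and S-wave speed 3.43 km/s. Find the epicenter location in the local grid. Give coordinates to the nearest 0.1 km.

Distance from S−P lag: d = Δt · v_P v_S / (v_P − v_S) = Δt · (6.55·3.43)/(6.55−3.43) ≈ 7.2008·Δt.
So d_BRK = 24.27, d_BDM = 207.69, d_PAS = 100.78 km.
Circle about each station: (x − 61.8)² + (y − 51.0)² = 24.27²; (x + 119.6)² + (y − 19.8)² = 207.69²; (x − 9.5)² + (y − 114.8)² = 100.78².
Subtracting pairs of circle equations eliminates x²+y² and gives linear equations (the radical axes):
-362.8 x − 62.4 y = -34270.14
-104.6 x + 127.6 y = -2718.53
Solving the 2×2 system: x ≈ 86.0, y ≈ 49.2 km.

x ≈ 86.0 km, y ≈ 49.2 km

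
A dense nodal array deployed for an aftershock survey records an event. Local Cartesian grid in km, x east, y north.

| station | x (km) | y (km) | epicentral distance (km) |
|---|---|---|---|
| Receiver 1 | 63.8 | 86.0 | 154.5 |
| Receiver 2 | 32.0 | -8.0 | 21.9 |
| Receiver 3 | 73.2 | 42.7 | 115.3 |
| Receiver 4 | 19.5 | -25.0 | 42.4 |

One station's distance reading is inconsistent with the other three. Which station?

Solve using three stations at a time. Using Receiver 1, Receiver 3, Receiver 4 (subtract circle equations pairwise → linear system) gives (x, y) ≈ (33.0, -65.5).
Distances from that point to each station vs reported:
  Receiver 1: calculated 154.6 vs reported 154.5 → residual 0.1 km
  Receiver 2: calculated 57.5 vs reported 21.9 → residual 35.6 km
  Receiver 3: calculated 115.4 vs reported 115.3 → residual 0.1 km
  Receiver 4: calculated 42.7 vs reported 42.4 → residual 0.3 km
Receiver 1, Receiver 3, Receiver 4 are mutually consistent (residuals ≈ 0); Receiver 2 is off by 35.6 km.

Receiver 2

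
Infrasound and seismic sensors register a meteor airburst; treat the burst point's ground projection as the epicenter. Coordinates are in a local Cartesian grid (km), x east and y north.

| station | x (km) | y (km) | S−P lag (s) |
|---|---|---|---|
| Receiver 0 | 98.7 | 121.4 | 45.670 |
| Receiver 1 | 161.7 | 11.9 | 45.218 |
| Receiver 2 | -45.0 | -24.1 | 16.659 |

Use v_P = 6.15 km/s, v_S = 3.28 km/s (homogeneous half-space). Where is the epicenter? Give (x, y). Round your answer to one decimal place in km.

Distance from S−P lag: d = Δt · v_P v_S / (v_P − v_S) = Δt · (6.15·3.28)/(6.15−3.28) ≈ 7.0286·Δt.
So d_Receiver 0 = 320.99, d_Receiver 1 = 317.82, d_Receiver 2 = 117.09 km.
Circle about each station: (x − 98.7)² + (y − 121.4)² = 320.99²; (x − 161.7)² + (y − 11.9)² = 317.82²; (x + 45.0)² + (y + 24.1)² = 117.09².
Subtracting the Receiver 0 equation from the Receiver 1 and Receiver 2 equations removes the quadratic terms:
126.0 x − 219.0 y = 3833.88
-287.4 x − 291.0 y = 67450.67
Solving the 2×2 system: x ≈ -137.1, y ≈ -96.4 km.

x ≈ -137.1 km, y ≈ -96.4 km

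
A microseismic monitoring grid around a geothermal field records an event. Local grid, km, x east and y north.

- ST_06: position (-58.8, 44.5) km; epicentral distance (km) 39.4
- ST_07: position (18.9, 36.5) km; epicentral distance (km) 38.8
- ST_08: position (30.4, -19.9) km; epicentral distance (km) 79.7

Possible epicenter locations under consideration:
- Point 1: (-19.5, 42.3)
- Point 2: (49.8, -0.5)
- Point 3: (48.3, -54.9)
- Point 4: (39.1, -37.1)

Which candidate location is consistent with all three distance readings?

For each candidate, compare |candidate − station| to the reported distance:
Point 1: residuals ST_06 0.0, ST_07 0.0, ST_08 0.0 → max 0.0 km
Point 2: residuals ST_06 78.2, ST_07 9.4, ST_08 52.3 → max 78.2 km
Point 3: residuals ST_06 106.7, ST_07 57.2, ST_08 40.4 → max 106.7 km
Point 4: residuals ST_06 88.0, ST_07 37.5, ST_08 60.4 → max 88.0 km
Only Point 1 has all residuals ≈ 0.

Point 1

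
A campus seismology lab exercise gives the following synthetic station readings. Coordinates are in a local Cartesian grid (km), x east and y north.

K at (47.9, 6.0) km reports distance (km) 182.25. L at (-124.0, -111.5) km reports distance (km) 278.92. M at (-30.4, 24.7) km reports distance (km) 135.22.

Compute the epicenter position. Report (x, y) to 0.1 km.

Circle about each station: (x − 47.9)² + (y − 6.0)² = 182.25²; (x + 124.0)² + (y + 111.5)² = 278.92²; (x + 30.4)² + (y − 24.7)² = 135.22².
Subtracting the K equation from the L and M equations removes the quadratic terms:
-343.8 x − 235.0 y = -19103.46
-156.6 x + 37.4 y = 14134.45
Solving the 2×2 system: x ≈ -52.5, y ≈ 158.1 km.

-52.5 km east, 158.1 km north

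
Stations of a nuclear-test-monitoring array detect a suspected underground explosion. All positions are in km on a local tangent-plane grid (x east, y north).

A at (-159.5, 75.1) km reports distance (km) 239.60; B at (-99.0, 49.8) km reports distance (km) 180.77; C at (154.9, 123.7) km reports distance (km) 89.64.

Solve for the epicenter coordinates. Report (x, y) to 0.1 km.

Circle about each station: (x + 159.5)² + (y − 75.1)² = 239.60²; (x + 99.0)² + (y − 49.8)² = 180.77²; (x − 154.9)² + (y − 123.7)² = 89.64².
Subtracting the A equation from the B and C equations removes the quadratic terms:
121.0 x − 50.6 y = 5931.15
628.8 x + 97.2 y = 57588.27
Solving the 2×2 system: x ≈ 80.1, y ≈ 74.3 km.

(80.1, 74.3)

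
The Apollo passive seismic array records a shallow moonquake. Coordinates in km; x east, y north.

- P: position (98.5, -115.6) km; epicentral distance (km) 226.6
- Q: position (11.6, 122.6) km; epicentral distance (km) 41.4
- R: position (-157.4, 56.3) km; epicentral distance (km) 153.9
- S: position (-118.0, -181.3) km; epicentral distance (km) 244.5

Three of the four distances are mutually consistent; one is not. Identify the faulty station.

S

Solve using three stations at a time. Using P, Q, R (subtract circle equations pairwise → linear system) gives (x, y) ≈ (-6.3, 85.3).
Distances from that point to each station vs reported:
  P: calculated 226.6 vs reported 226.6 → residual 0.0 km
  Q: calculated 41.3 vs reported 41.4 → residual 0.1 km
  R: calculated 153.9 vs reported 153.9 → residual 0.0 km
  S: calculated 289.1 vs reported 244.5 → residual 44.6 km
P, Q, R are mutually consistent (residuals ≈ 0); S is off by 44.6 km.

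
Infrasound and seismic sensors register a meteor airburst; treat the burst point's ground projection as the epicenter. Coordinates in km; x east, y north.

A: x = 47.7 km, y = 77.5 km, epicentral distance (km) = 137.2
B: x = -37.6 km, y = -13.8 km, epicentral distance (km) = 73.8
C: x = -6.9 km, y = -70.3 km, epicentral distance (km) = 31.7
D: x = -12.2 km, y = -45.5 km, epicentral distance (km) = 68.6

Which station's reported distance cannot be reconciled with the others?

D

Solve using three stations at a time. Using A, B, C (subtract circle equations pairwise → linear system) gives (x, y) ≈ (22.0, -57.3).
Distances from that point to each station vs reported:
  A: calculated 137.2 vs reported 137.2 → residual 0.0 km
  B: calculated 73.8 vs reported 73.8 → residual 0.0 km
  C: calculated 31.7 vs reported 31.7 → residual 0.0 km
  D: calculated 36.2 vs reported 68.6 → residual 32.4 km
A, B, C are mutually consistent (residuals ≈ 0); D is off by 32.4 km.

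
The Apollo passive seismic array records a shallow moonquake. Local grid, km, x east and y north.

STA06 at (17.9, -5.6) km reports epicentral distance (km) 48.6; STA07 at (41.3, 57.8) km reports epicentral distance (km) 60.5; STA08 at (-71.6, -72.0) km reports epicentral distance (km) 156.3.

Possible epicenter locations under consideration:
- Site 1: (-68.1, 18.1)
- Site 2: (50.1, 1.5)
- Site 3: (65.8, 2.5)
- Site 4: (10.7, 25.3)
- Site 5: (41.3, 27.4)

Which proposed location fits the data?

Site 3

For each candidate, compare |candidate − station| to the reported distance:
Site 1: residuals STA06 40.6, STA07 55.9, STA08 66.1 → max 66.1 km
Site 2: residuals STA06 15.6, STA07 3.5, STA08 14.1 → max 15.6 km
Site 3: residuals STA06 0.0, STA07 0.0, STA08 0.0 → max 0.0 km
Site 4: residuals STA06 16.9, STA07 15.9, STA08 28.9 → max 28.9 km
Site 5: residuals STA06 8.1, STA07 30.1, STA08 5.9 → max 30.1 km
Only Site 3 has all residuals ≈ 0.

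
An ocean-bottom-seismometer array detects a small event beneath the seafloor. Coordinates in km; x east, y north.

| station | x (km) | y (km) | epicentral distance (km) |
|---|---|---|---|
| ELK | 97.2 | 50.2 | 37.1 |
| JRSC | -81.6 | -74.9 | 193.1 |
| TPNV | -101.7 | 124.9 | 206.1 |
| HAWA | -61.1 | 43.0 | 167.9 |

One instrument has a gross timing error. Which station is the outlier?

JRSC

Solve using three stations at a time. Using ELK, TPNV, HAWA (subtract circle equations pairwise → linear system) gives (x, y) ≈ (100.9, 87.1).
Distances from that point to each station vs reported:
  ELK: calculated 37.1 vs reported 37.1 → residual 0.0 km
  JRSC: calculated 244.0 vs reported 193.1 → residual 50.9 km
  TPNV: calculated 206.1 vs reported 206.1 → residual 0.0 km
  HAWA: calculated 167.9 vs reported 167.9 → residual 0.0 km
ELK, TPNV, HAWA are mutually consistent (residuals ≈ 0); JRSC is off by 50.9 km.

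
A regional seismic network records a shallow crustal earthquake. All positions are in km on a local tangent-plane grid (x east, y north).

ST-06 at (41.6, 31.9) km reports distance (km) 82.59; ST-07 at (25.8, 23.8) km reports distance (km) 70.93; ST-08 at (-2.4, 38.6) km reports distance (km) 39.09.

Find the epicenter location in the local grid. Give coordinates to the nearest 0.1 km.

x ≈ -37.4 km, y ≈ 56.0 km

Circle about each station: (x − 41.6)² + (y − 31.9)² = 82.59²; (x − 25.8)² + (y − 23.8)² = 70.93²; (x + 2.4)² + (y − 38.6)² = 39.09².
Subtracting pairs of circle equations eliminates x²+y² and gives linear equations (the radical axes):
-31.6 x − 16.2 y = 273.95
-88.0 x + 13.4 y = 4040.63
Solving the 2×2 system: x ≈ -37.4, y ≈ 56.0 km.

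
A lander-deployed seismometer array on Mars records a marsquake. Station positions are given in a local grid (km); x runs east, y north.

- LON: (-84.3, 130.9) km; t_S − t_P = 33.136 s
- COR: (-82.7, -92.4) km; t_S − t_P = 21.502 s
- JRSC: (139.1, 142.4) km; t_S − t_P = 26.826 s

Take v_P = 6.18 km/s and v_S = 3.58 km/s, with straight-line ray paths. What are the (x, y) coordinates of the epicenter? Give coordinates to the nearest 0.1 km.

Distance from S−P lag: d = Δt · v_P v_S / (v_P − v_S) = Δt · (6.18·3.58)/(6.18−3.58) ≈ 8.5094·Δt.
So d_LON = 281.97, d_COR = 182.97, d_JRSC = 228.27 km.
Circle about each station: (x + 84.3)² + (y − 130.9)² = 281.97²; (x + 82.7)² + (y + 92.4)² = 182.97²; (x − 139.1)² + (y − 142.4)² = 228.27².
Subtracting pairs of circle equations eliminates x²+y² and gives linear equations (the radical axes):
3.2 x − 446.6 y = 37164.81
446.8 x + 23.0 y = 42785.16
Solving the 2×2 system: x ≈ 100.0, y ≈ -82.5 km.
Check against LON (with the unrounded x, y): √((x + 84.3)²+(y − 130.9)²) = 281.97 ≈ 281.97 km. ✓

x ≈ 100.0 km, y ≈ -82.5 km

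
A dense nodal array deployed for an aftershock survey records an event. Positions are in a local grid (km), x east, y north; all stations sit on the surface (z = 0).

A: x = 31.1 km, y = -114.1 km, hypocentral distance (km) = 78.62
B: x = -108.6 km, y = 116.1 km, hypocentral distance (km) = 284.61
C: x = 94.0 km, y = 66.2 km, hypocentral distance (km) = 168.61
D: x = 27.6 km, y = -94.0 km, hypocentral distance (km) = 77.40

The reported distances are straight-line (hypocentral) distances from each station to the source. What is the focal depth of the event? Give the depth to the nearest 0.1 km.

Each station gives a sphere (x−x_i)² + (y−y_i)² + z² = d_i² (stations at z=0).
Subtracting the A sphere from B and C: z² cancels, leaving linear equations in x and y:
-279.4 x + 460.4 y = -63534.60
125.8 x + 360.6 y = -23015.81
Solving: x ≈ 77.608, y ≈ -90.901 km (keep extra digits for the depth step; rounded: 77.6, -90.9).
Then from the A sphere: z² = 78.62² − (x − 31.1)² − (y + 114.1)² with x = 77.608, y = -90.901, so z ≈ 58.991 ≈ 59.0 km.
Check against D (with the unrounded solution): distance 77.40 ≈ 77.40 km. ✓

depth ≈ 59.0 km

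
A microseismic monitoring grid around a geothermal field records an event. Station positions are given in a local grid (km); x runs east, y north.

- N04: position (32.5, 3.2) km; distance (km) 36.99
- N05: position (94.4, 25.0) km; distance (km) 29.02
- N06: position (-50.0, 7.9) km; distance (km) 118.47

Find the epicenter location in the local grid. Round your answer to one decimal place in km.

Circle about each station: (x − 32.5)² + (y − 3.2)² = 36.99²; (x − 94.4)² + (y − 25.0)² = 29.02²; (x + 50.0)² + (y − 7.9)² = 118.47².
Subtracting pairs of circle equations eliminates x²+y² and gives linear equations (the radical axes):
123.8 x + 43.6 y = 8995.97
-165.0 x + 9.4 y = -11170.96
Solving the 2×2 system: x ≈ 68.4, y ≈ 12.1 km.
Check against N04 (with the unrounded x, y): √((x − 32.5)²+(y − 3.2)²) = 36.99 ≈ 36.99 km. ✓

68.4 km east, 12.1 km north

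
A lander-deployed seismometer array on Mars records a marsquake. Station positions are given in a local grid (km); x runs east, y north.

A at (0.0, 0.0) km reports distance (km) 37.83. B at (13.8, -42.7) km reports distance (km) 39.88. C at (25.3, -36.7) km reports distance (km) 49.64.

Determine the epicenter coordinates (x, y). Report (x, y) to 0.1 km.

Circle about each station: x² + y² = 37.83²; (x − 13.8)² + (y + 42.7)² = 39.88²; (x − 25.3)² + (y + 36.7)² = 49.64².
Subtracting the A equation from the B and C equations removes the quadratic terms:
27.6 x − 85.4 y = 1854.42
50.6 x − 73.4 y = 953.96
Solving the 2×2 system: x ≈ -23.8, y ≈ -29.4 km.
Check against A (with the unrounded x, y): √(x²+y²) = 37.84 ≈ 37.83 km. ✓

(-23.8, -29.4)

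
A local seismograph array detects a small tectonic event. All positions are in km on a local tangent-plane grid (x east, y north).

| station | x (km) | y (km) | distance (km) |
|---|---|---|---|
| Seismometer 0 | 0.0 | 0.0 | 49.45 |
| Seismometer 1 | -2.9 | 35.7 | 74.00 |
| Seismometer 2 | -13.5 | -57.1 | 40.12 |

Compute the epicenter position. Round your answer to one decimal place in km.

-40.9 km east, -27.8 km north

Circle about each station: x² + y² = 49.45²; (x + 2.9)² + (y − 35.7)² = 74.00²; (x + 13.5)² + (y + 57.1)² = 40.12².
Subtracting the Seismometer 0 equation from the Seismometer 1 and Seismometer 2 equations removes the quadratic terms:
-5.8 x + 71.4 y = -1747.80
-27.0 x − 114.2 y = 4278.35
Solving the 2×2 system: x ≈ -40.9, y ≈ -27.8 km.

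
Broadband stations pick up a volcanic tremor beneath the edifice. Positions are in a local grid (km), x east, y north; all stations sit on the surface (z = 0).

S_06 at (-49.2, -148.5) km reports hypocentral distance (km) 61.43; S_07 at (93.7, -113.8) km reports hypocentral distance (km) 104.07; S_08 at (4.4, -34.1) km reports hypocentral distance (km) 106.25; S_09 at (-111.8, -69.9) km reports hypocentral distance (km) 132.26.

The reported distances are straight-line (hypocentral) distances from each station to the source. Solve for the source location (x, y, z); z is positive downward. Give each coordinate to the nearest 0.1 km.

x ≈ -1.8 km, y ≈ -133.8 km, depth ≈ 36.2 km

Each station gives a sphere (x−x_i)² + (y−y_i)² + z² = d_i² (stations at z=0).
Subtracting the S_06 sphere from S_07 and S_08: z² cancels, leaving linear equations in x and y:
285.8 x + 69.4 y = -9799.68
107.2 x + 228.8 y = -30806.14
Solving: x ≈ -1.798, y ≈ -133.800 km (keep extra digits for the depth step; rounded: -1.8, -133.8).
Then from the S_06 sphere: z² = 61.43² − (x + 49.2)² − (y + 148.5)² with x = -1.798, y = -133.800, so z ≈ 36.202 ≈ 36.2 km.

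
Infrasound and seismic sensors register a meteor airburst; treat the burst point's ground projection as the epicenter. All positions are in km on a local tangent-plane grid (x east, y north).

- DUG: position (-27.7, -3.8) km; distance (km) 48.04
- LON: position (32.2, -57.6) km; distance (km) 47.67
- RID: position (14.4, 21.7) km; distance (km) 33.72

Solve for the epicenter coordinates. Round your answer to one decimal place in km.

19.7 km east, -11.6 km north

Circle about each station: (x + 27.7)² + (y + 3.8)² = 48.04²; (x − 32.2)² + (y + 57.6)² = 47.67²; (x − 14.4)² + (y − 21.7)² = 33.72².
Subtracting pairs of circle equations eliminates x²+y² and gives linear equations (the radical axes):
119.8 x − 107.6 y = 3608.28
84.2 x + 51.0 y = 1067.32
Solving the 2×2 system: x ≈ 19.7, y ≈ -11.6 km.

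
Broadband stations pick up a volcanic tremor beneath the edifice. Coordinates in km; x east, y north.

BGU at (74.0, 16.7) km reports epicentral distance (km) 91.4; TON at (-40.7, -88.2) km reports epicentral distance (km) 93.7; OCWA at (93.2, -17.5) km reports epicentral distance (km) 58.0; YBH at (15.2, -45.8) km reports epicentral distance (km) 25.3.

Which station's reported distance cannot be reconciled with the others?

Solve using three stations at a time. Using TON, OCWA, YBH (subtract circle equations pairwise → linear system) gives (x, y) ≈ (39.9, -40.5).
Distances from that point to each station vs reported:
  BGU: calculated 66.6 vs reported 91.4 → residual 24.8 km
  TON: calculated 93.7 vs reported 93.7 → residual 0.0 km
  OCWA: calculated 58.0 vs reported 58.0 → residual 0.0 km
  YBH: calculated 25.3 vs reported 25.3 → residual 0.0 km
TON, OCWA, YBH are mutually consistent (residuals ≈ 0); BGU is off by 24.8 km.

BGU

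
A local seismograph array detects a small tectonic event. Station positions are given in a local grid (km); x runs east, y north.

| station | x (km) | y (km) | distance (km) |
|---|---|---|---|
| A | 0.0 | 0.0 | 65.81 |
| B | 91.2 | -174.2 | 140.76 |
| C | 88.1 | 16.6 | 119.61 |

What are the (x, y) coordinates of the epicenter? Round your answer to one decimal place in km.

1.4 km east, -65.8 km north

Circle about each station: x² + y² = 65.81²; (x − 91.2)² + (y + 174.2)² = 140.76²; (x − 88.1)² + (y − 16.6)² = 119.61².
Subtracting the A equation from the B and C equations removes the quadratic terms:
182.4 x − 348.4 y = 23180.66
176.2 x + 33.2 y = -1938.43
Solving the 2×2 system: x ≈ 1.4, y ≈ -65.8 km.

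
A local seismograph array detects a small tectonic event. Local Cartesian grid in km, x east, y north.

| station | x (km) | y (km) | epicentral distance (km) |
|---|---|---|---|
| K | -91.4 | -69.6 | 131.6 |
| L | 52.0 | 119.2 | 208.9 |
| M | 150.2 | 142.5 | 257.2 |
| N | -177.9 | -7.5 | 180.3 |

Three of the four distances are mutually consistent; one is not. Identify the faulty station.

Solve using three stations at a time. Using K, L, M (subtract circle equations pairwise → linear system) gives (x, y) ≈ (38.7, -89.3).
Distances from that point to each station vs reported:
  K: calculated 131.6 vs reported 131.6 → residual 0.0 km
  L: calculated 208.9 vs reported 208.9 → residual 0.0 km
  M: calculated 257.2 vs reported 257.2 → residual 0.0 km
  N: calculated 231.5 vs reported 180.3 → residual 51.2 km
K, L, M are mutually consistent (residuals ≈ 0); N is off by 51.2 km.

N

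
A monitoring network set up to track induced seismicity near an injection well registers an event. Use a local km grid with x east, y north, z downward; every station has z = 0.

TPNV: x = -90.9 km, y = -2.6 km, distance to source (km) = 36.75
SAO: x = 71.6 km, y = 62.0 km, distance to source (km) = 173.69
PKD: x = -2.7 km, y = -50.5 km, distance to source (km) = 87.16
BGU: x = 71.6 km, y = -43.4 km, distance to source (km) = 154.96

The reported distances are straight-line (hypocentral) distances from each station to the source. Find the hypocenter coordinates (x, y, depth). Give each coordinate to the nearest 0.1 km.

Each station gives a sphere (x−x_i)² + (y−y_i)² + z² = d_i² (stations at z=0).
Subtracting the TPNV sphere from SAO and PKD: z² cancels, leaving linear equations in x and y:
325.0 x + 129.2 y = -28116.66
176.4 x − 95.8 y = -11958.33
Solving: x ≈ -78.600, y ≈ -19.904 km (keep extra digits for the depth step; rounded: -78.6, -19.9).
Then from the TPNV sphere: z² = 36.75² − (x + 90.9)² − (y + 2.6)² with x = -78.600, y = -19.904, so z ≈ 29.997 ≈ 30.0 km.

(-78.6, -19.9, 30.0)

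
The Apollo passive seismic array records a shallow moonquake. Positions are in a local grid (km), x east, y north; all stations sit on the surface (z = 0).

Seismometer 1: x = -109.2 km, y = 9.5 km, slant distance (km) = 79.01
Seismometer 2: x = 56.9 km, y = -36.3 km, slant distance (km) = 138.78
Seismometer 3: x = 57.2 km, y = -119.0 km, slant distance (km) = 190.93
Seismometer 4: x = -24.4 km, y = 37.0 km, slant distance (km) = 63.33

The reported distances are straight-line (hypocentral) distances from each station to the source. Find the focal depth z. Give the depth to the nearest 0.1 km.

54.6 km

Each station gives a sphere (x−x_i)² + (y−y_i)² + z² = d_i² (stations at z=0).
Subtracting the Seismometer 1 sphere from Seismometer 2 and Seismometer 3: z² cancels, leaving linear equations in x and y:
332.2 x − 91.6 y = -20476.90
332.8 x − 257.0 y = -24793.73
Solving: x ≈ -54.498, y ≈ 25.902 km (keep extra digits for the depth step; rounded: -54.5, 25.9).
Then from the Seismometer 1 sphere: z² = 79.01² − (x + 109.2)² − (y − 9.5)² with x = -54.498, y = 25.902, so z ≈ 54.601 ≈ 54.6 km.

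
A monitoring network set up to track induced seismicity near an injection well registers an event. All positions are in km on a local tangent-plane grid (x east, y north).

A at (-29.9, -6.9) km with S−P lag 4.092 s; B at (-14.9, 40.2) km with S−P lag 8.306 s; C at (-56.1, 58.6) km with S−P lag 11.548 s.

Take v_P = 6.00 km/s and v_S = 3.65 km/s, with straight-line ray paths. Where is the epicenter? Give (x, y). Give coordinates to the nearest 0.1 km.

Distance from S−P lag: d = Δt · v_P v_S / (v_P − v_S) = Δt · (6.00·3.65)/(6.00−3.65) ≈ 9.3191·Δt.
So d_A = 38.13, d_B = 77.40, d_C = 107.62 km.
Circle about each station: (x + 29.9)² + (y + 6.9)² = 38.13²; (x + 14.9)² + (y − 40.2)² = 77.40²; (x + 56.1)² + (y − 58.6)² = 107.62².
Subtracting pairs of circle equations eliminates x²+y² and gives linear equations (the radical axes):
30.0 x + 94.2 y = -3640.43
-52.4 x + 131.0 y = -4488.62
Solving the 2×2 system: x ≈ -6.1, y ≈ -36.7 km.

-6.1 km east, -36.7 km north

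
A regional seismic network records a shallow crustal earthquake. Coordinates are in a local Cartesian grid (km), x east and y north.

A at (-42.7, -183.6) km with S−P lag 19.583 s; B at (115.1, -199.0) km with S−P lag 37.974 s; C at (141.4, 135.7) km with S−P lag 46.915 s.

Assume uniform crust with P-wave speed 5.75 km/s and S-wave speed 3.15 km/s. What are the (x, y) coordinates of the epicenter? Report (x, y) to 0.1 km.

x ≈ -114.5 km, y ≈ -67.6 km

Distance from S−P lag: d = Δt · v_P v_S / (v_P − v_S) = Δt · (5.75·3.15)/(5.75−3.15) ≈ 6.9663·Δt.
So d_A = 136.42, d_B = 264.54, d_C = 326.83 km.
Circle about each station: (x + 42.7)² + (y + 183.6)² = 136.42²; (x − 115.1)² + (y + 199.0)² = 264.54²; (x − 141.4)² + (y − 135.7)² = 326.83².
Subtracting the A equation from the B and C equations removes the quadratic terms:
315.6 x − 30.8 y = -34054.24
368.2 x + 638.6 y = -85331.23
Solving the 2×2 system: x ≈ -114.5, y ≈ -67.6 km.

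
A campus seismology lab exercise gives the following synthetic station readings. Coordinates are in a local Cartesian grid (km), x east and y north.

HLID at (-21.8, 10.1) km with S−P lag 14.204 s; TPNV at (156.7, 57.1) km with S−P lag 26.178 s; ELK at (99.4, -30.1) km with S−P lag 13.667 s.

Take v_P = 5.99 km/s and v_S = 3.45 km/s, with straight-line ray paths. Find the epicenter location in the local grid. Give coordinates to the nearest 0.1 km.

(13.0, -100.1)

Distance from S−P lag: d = Δt · v_P v_S / (v_P − v_S) = Δt · (5.99·3.45)/(5.99−3.45) ≈ 8.1360·Δt.
So d_HLID = 115.56, d_TPNV = 212.98, d_ELK = 111.20 km.
Circle about each station: (x + 21.8)² + (y − 10.1)² = 115.56²; (x − 156.7)² + (y − 57.1)² = 212.98²; (x − 99.4)² + (y + 30.1)² = 111.20².
Subtracting the HLID equation from the TPNV and ELK equations removes the quadratic terms:
357.0 x + 94.0 y = -4768.32
242.4 x − 80.4 y = 11197.79
Solving the 2×2 system: x ≈ 13.0, y ≈ -100.1 km.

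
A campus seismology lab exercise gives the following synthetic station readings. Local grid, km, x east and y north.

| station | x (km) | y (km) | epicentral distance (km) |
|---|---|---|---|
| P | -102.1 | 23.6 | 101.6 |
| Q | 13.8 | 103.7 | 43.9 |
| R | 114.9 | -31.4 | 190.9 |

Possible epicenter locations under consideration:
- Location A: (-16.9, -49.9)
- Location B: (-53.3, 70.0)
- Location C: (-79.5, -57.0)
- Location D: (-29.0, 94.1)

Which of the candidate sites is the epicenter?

Location D

For each candidate, compare |candidate − station| to the reported distance:
Location A: residuals P 10.9, Q 112.7, R 57.8 → max 112.7 km
Location B: residuals P 34.3, Q 31.2, R 5.5 → max 34.3 km
Location C: residuals P 17.9, Q 141.9, R 5.2 → max 141.9 km
Location D: residuals P 0.0, Q 0.0, R 0.0 → max 0.0 km
Only Location D has all residuals ≈ 0.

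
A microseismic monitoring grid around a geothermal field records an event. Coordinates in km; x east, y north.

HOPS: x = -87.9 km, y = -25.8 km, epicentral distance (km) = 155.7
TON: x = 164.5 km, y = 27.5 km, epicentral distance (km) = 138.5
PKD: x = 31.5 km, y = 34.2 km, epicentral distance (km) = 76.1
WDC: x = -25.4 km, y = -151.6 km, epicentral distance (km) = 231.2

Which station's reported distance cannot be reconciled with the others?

PKD

Solve using three stations at a time. Using HOPS, TON, WDC (subtract circle equations pairwise → linear system) gives (x, y) ≈ (33.3, 72.1).
Distances from that point to each station vs reported:
  HOPS: calculated 155.8 vs reported 155.7 → residual 0.1 km
  TON: calculated 138.6 vs reported 138.5 → residual 0.1 km
  PKD: calculated 37.9 vs reported 76.1 → residual 38.2 km
  WDC: calculated 231.3 vs reported 231.2 → residual 0.1 km
HOPS, TON, WDC are mutually consistent (residuals ≈ 0); PKD is off by 38.2 km.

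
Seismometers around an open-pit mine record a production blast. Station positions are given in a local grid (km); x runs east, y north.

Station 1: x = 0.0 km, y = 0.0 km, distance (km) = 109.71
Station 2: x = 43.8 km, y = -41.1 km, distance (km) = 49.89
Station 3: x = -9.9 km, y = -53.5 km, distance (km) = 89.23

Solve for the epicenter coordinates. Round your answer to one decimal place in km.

Circle about each station: x² + y² = 109.71²; (x − 43.8)² + (y + 41.1)² = 49.89²; (x + 9.9)² + (y + 53.5)² = 89.23².
Subtracting the Station 1 equation from the Station 2 and Station 3 equations removes the quadratic terms:
87.6 x − 82.2 y = 13154.92
-19.8 x − 107.0 y = 7034.55
Solving the 2×2 system: x ≈ 75.4, y ≈ -79.7 km.

75.4 km east, -79.7 km north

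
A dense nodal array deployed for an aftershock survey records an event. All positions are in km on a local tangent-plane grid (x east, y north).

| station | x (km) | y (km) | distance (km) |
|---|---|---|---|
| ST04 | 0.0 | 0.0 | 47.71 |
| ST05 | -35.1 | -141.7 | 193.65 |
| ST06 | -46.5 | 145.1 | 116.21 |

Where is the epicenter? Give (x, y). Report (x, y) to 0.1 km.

13.7 km east, 45.7 km north

Circle about each station: x² + y² = 47.71²; (x + 35.1)² + (y + 141.7)² = 193.65²; (x + 46.5)² + (y − 145.1)² = 116.21².
Subtracting pairs of circle equations eliminates x²+y² and gives linear equations (the radical axes):
-70.2 x − 283.4 y = -13913.18
-93.0 x + 290.2 y = 11987.74
Solving the 2×2 system: x ≈ 13.7, y ≈ 45.7 km.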